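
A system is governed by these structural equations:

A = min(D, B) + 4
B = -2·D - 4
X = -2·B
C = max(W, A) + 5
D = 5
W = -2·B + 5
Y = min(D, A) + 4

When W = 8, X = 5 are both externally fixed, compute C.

13

Setting W = 8, X = 5 by intervention discards those variables' equations.
B = -2·D - 4  [with D=5]  = -14
A = min(D, B) + 4  [with D=5, B=-14]  = -10
C = max(W, A) + 5  [with W=8, A=-10]  = 13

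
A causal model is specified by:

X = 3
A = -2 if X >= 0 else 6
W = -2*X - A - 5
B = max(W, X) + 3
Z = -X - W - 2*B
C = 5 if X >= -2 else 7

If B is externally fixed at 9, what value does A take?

-2

The intervention breaks the incoming arrows to B: B = max(W, X) + 3 no longer applies, and B = 9.
Since A is not a descendant of the intervened variable, it is unaffected.
A = -2 if X >= 0 else 6  [with X=3]  = -2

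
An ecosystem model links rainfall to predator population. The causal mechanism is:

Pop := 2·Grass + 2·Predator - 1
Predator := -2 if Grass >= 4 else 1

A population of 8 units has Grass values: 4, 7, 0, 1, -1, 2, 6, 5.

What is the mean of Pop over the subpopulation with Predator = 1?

2

E[Pop|Predator=1] averages over only the 4 units with Predator=1 (Grass = 0, 1, -1, 2): Pop = 1, 3, -1, 5, mean 2.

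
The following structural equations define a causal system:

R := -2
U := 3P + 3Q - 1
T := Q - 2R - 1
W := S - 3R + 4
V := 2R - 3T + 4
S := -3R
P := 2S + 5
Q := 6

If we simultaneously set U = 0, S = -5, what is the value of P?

-5

The joint intervention fixes U = 0, S = -5, removing each variable's own equation.
P = 2S + 5  [with S=-5]  = -5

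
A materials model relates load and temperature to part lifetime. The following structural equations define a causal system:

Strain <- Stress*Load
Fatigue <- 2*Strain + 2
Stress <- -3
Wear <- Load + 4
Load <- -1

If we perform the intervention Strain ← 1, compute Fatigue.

do(Strain=1) replaces the equation Strain <- Stress*Load with the constant Strain = 1.
Fatigue = 2*Strain + 2  [with Strain=1]  = 4

4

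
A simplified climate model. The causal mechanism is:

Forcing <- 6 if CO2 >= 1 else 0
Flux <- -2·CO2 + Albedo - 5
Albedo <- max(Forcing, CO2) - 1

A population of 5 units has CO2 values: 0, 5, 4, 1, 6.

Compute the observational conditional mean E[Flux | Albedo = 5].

-8

Conditioning on Albedo=5 selects the 4 unit(s) with CO2 ∈ {5, 4, 1, 6}. Their Flux values: -10, -8, -2, -12. Mean = -8.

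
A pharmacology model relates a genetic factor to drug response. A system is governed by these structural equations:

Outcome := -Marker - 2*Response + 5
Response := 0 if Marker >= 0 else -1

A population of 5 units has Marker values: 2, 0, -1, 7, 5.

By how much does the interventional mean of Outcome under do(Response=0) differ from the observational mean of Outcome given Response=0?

Under do(Response=0), Response's equation is replaced by Response=0 for every unit. Per-unit Outcome: 3, 5, 6, -2, 0. Mean = 2.4.
Observing Response=0 restricts to units where Response's equation naturally yields 0: Marker ∈ {2, 0, 7, 5}. In that subpopulation Outcome = 3, 5, -2, 0, mean 1.5.
Difference = 2.4 − 1.5 = 0.9.

0.9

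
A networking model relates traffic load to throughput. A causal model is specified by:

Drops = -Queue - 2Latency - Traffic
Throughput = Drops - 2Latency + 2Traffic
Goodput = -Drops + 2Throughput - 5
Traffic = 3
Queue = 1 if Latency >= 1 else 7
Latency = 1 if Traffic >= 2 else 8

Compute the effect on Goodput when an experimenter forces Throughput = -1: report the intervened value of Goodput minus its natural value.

The intervention breaks the incoming arrows to Throughput: Throughput = Drops - 2Latency + 2Traffic no longer applies, and Throughput = -1.
Latency = 1 if Traffic >= 2 else 8  [with Traffic=3]  = 1
Queue = 1 if Latency >= 1 else 7  [with Latency=1]  = 1
Drops = -Queue - 2Latency - Traffic  [with Queue=1, Latency=1, Traffic=3]  = -6
Goodput = -Drops + 2Throughput - 5  [with Drops=-6, Throughput=-1]  = -1
Without intervention: Latency = 1 if Traffic >= 2 else 8  [with Traffic=3]  = 1; Queue = 1 if Latency >= 1 else 7  [with Latency=1]  = 1; Drops = -Queue - 2Latency - Traffic  [with Queue=1, Latency=1, Traffic=3]  = -6; Throughput = Drops - 2Latency + 2Traffic  [with Drops=-6, Latency=1, Traffic=3]  = -2; Goodput = -Drops + 2Throughput - 5  [with Drops=-6, Throughput=-2]  = -3.
Change = -1 − (-3) = 2.

2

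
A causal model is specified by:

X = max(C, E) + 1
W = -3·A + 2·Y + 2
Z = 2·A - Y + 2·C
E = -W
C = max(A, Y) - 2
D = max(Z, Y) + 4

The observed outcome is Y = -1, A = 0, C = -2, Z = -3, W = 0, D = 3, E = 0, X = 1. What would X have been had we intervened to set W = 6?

-1

do(W=6) replaces the equation W = -3·A + 2·Y + 2 with the constant W = 6.
C = max(A, Y) - 2  [with A=0, Y=-1]  = -2
E = -W  [with W=6]  = -6
X = max(C, E) + 1  [with C=-2, E=-6]  = -1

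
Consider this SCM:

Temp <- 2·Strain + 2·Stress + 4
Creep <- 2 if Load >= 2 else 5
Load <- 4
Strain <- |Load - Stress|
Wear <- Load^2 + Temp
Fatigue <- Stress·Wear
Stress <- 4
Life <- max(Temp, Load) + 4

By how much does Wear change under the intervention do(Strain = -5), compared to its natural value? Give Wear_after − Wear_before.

The intervention breaks the incoming arrows to Strain: Strain <- |Load - Stress| no longer applies, and Strain = -5.
Temp = 2·Strain + 2·Stress + 4  [with Strain=-5, Stress=4]  = 2
Wear = Load^2 + Temp  [with Load=4, Temp=2]  = 18
Without intervention: Strain = |Load - Stress|  [with Load=4, Stress=4]  = 0; Temp = 2·Strain + 2·Stress + 4  [with Strain=0, Stress=4]  = 12; Wear = Load^2 + Temp  [with Load=4, Temp=12]  = 28.
Change = 18 − 28 = -10.

-10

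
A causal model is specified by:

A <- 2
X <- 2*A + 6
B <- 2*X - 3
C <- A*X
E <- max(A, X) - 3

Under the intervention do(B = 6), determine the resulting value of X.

Under do(B=6), the mechanism B <- 2*X - 3 is discarded; B is fixed at 6.
Since X is not a descendant of the intervened variable, it is unaffected.
X = 2*A + 6  [with A=2]  = 10

10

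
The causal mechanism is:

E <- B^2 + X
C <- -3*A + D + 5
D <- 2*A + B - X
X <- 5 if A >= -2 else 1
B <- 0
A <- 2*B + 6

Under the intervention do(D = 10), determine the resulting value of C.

Intervening sets D = 10 and removes its equation (D <- 2*A + B - X).
A = 2*B + 6  [with B=0]  = 6
C = -3*A + D + 5  [with A=6, D=10]  = -3

-3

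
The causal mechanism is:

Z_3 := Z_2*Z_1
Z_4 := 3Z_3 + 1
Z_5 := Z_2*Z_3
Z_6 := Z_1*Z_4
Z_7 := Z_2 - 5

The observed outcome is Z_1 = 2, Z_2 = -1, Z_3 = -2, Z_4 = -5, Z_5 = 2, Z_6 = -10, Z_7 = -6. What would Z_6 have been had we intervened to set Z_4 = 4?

Under do(Z_4=4), the mechanism Z_4 := 3Z_3 + 1 is discarded; Z_4 is fixed at 4.
Z_6 = Z_1*Z_4  [with Z_1=2, Z_4=4]  = 8

8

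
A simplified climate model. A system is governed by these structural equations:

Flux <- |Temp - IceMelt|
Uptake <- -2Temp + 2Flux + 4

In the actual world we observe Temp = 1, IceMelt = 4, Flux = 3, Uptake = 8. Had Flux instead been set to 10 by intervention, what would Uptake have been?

The intervention breaks the incoming arrows to Flux: Flux <- |Temp - IceMelt| no longer applies, and Flux = 10.
Uptake = -2Temp + 2Flux + 4  [with Temp=1, Flux=10]  = 22

22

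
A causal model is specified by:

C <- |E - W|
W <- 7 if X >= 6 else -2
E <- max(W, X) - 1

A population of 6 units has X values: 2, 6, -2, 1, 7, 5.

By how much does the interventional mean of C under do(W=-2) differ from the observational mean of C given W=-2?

1.5

Under do(W=-2), W's equation is replaced by W=-2 for every unit. Per-unit C: 3, 7, 1, 2, 8, 6. Mean = 4.5.
Observing W=-2 restricts to units where W's equation naturally yields -2: X ∈ {2, -2, 1, 5}. In that subpopulation C = 3, 1, 2, 6, mean 3.
Difference = 4.5 − 3 = 1.5.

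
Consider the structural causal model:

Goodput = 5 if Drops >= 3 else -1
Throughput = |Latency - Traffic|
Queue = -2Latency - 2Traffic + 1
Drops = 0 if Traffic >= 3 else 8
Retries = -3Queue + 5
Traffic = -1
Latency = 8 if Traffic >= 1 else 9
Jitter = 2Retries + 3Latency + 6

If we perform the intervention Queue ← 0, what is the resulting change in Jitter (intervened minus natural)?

The intervention breaks the incoming arrows to Queue: Queue = -2Latency - 2Traffic + 1 no longer applies, and Queue = 0.
Latency = 8 if Traffic >= 1 else 9  [with Traffic=-1]  = 9
Retries = -3Queue + 5  [with Queue=0]  = 5
Jitter = 2Retries + 3Latency + 6  [with Retries=5, Latency=9]  = 43
Without intervention: Latency = 8 if Traffic >= 1 else 9  [with Traffic=-1]  = 9; Queue = -2Latency - 2Traffic + 1  [with Latency=9, Traffic=-1]  = -15; Retries = -3Queue + 5  [with Queue=-15]  = 50; Jitter = 2Retries + 3Latency + 6  [with Retries=50, Latency=9]  = 133.
Change = 43 − 133 = -90.

-90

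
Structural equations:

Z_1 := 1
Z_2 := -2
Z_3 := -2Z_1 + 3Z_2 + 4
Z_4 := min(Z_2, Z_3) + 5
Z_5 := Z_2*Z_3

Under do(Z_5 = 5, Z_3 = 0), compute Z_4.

3

Under do(Z_5 = 5, Z_3 = 0), each intervened variable's structural equation is replaced by its fixed value.
Z_4 = min(Z_2, Z_3) + 5  [with Z_2=-2, Z_3=0]  = 3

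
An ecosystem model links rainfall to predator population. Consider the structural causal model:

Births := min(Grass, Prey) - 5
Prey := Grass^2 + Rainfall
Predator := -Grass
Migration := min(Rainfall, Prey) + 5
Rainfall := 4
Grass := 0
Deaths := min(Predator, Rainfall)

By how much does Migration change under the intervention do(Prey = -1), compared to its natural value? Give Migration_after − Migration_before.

-5

The intervention breaks the incoming arrows to Prey: Prey := Grass^2 + Rainfall no longer applies, and Prey = -1.
Migration = min(Rainfall, Prey) + 5  [with Rainfall=4, Prey=-1]  = 4
Without intervention: Prey = Grass^2 + Rainfall  [with Grass=0, Rainfall=4]  = 4; Migration = min(Rainfall, Prey) + 5  [with Rainfall=4, Prey=4]  = 9.
Change = 4 − 9 = -5.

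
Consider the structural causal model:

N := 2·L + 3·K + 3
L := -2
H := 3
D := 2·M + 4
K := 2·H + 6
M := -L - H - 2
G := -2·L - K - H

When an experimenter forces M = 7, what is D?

18

The intervention breaks the incoming arrows to M: M := -L - H - 2 no longer applies, and M = 7.
D = 2·M + 4  [with M=7]  = 18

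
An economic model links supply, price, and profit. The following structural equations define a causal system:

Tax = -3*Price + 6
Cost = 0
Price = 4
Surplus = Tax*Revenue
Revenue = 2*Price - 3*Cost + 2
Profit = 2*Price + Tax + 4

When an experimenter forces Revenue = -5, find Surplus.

The intervention breaks the incoming arrows to Revenue: Revenue = 2*Price - 3*Cost + 2 no longer applies, and Revenue = -5.
Tax = -3*Price + 6  [with Price=4]  = -6
Surplus = Tax*Revenue  [with Tax=-6, Revenue=-5]  = 30

30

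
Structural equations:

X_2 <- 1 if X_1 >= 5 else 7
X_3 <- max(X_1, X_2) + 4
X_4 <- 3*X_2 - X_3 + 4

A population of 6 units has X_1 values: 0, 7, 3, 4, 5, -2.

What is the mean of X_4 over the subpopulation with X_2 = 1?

Conditioning on X_2=1 selects the 2 unit(s) with X_1 ∈ {7, 5}. Their X_4 values: -4, -2. Mean = -3.

-3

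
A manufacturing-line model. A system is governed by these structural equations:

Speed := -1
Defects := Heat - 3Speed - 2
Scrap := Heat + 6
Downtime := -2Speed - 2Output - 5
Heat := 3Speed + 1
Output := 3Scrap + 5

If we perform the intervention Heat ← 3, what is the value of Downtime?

Under do(Heat=3), the mechanism Heat := 3Speed + 1 is discarded; Heat is fixed at 3.
Scrap = Heat + 6  [with Heat=3]  = 9
Output = 3Scrap + 5  [with Scrap=9]  = 32
Downtime = -2Speed - 2Output - 5  [with Speed=-1, Output=32]  = -67

-67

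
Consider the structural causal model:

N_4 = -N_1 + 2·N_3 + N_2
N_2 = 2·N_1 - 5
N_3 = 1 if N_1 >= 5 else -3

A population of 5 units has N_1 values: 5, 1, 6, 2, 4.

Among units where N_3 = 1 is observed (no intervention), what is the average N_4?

Conditioning on N_3=1 selects the 2 unit(s) with N_1 ∈ {5, 6}. Their N_4 values: 2, 3. Mean = 2.5.

2.5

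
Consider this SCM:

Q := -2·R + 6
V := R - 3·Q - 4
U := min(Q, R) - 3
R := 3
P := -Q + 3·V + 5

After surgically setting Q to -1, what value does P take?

do(Q=-1) replaces the equation Q := -2·R + 6 with the constant Q = -1.
V = R - 3·Q - 4  [with R=3, Q=-1]  = 2
P = -Q + 3·V + 5  [with Q=-1, V=2]  = 12

12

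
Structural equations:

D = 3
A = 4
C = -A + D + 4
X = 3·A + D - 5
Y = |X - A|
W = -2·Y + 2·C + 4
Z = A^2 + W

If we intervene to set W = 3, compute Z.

19

Intervening sets W = 3 and removes its equation (W = -2·Y + 2·C + 4).
Z = A^2 + W  [with A=4, W=3]  = 19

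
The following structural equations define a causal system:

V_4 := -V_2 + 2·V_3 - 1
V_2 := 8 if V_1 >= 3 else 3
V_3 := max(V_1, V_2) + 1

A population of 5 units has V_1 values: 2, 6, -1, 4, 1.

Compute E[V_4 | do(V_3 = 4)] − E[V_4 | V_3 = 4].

-2

do(V_3=4) breaks V_3's dependence on V_1. With V_3=4 fixed, V_4 across the units is 4, -1, 4, -1, 4, mean 2.
Observing V_3=4 restricts to units where V_3's equation naturally yields 4: V_1 ∈ {2, -1, 1}. In that subpopulation V_4 = 4, 4, 4, mean 4.
Difference = 2 − 4 = -2.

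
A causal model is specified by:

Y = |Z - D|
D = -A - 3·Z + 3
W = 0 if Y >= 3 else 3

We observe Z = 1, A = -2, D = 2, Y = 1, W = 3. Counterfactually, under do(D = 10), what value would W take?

0

do(D=10) replaces the equation D = -A - 3·Z + 3 with the constant D = 10.
Y = |Z - D|  [with Z=1, D=10]  = 9
W = 0 if Y >= 3 else 3  [with Y=9]  = 0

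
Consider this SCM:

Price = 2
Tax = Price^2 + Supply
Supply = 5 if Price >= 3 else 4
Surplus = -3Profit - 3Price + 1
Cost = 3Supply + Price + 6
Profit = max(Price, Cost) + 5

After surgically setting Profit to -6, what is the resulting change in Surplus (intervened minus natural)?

The intervention breaks the incoming arrows to Profit: Profit = max(Price, Cost) + 5 no longer applies, and Profit = -6.
Surplus = -3Profit - 3Price + 1  [with Profit=-6, Price=2]  = 13
Without intervention: Supply = 5 if Price >= 3 else 4  [with Price=2]  = 4; Cost = 3Supply + Price + 6  [with Supply=4, Price=2]  = 20; Profit = max(Price, Cost) + 5  [with Price=2, Cost=20]  = 25; Surplus = -3Profit - 3Price + 1  [with Profit=25, Price=2]  = -80.
Change = 13 − (-80) = 93.

93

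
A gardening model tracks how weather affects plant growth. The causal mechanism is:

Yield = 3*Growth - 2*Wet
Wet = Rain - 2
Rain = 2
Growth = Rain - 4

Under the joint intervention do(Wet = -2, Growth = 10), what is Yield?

Setting Wet = -2, Growth = 10 by intervention discards those variables' equations.
Yield = 3*Growth - 2*Wet  [with Growth=10, Wet=-2]  = 34

34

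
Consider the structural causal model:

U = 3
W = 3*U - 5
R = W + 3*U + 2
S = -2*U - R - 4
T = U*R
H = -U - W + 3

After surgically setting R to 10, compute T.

do(R=10) replaces the equation R = W + 3*U + 2 with the constant R = 10.
T = U*R  [with U=3, R=10]  = 30

30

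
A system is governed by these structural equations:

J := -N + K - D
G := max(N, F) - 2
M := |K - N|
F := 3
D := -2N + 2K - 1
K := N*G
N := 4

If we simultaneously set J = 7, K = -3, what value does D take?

-15

Setting J = 7, K = -3 by intervention discards those variables' equations.
D = -2N + 2K - 1  [with N=4, K=-3]  = -15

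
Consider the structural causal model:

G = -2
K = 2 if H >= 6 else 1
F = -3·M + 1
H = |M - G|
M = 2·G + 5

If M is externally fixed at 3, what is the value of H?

5

The intervention breaks the incoming arrows to M: M = 2·G + 5 no longer applies, and M = 3.
H = |M - G|  [with M=3, G=-2]  = 5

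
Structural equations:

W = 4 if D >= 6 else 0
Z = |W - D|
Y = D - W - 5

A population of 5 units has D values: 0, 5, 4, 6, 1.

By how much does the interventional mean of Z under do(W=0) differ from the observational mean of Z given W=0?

do(W=0) breaks W's dependence on D. With W=0 fixed, Z across the units is 0, 5, 4, 6, 1, mean 3.2.
Observing W=0 restricts to units where W's equation naturally yields 0: D ∈ {0, 5, 4, 1}. In that subpopulation Z = 0, 5, 4, 1, mean 2.5.
Difference = 3.2 − 2.5 = 0.7.

0.7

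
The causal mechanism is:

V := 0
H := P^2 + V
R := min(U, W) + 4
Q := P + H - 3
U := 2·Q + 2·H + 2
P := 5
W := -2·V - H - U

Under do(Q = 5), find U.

Intervening sets Q = 5 and removes its equation (Q := P + H - 3).
H = P^2 + V  [with P=5, V=0]  = 25
U = 2·Q + 2·H + 2  [with Q=5, H=25]  = 62

62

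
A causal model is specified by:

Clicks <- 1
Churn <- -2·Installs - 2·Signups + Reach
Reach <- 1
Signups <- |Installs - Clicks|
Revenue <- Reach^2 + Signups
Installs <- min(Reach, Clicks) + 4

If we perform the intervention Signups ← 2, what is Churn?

Intervening sets Signups = 2 and removes its equation (Signups <- |Installs - Clicks|).
Installs = min(Reach, Clicks) + 4  [with Reach=1, Clicks=1]  = 5
Churn = -2·Installs - 2·Signups + Reach  [with Installs=5, Signups=2, Reach=1]  = -13

-13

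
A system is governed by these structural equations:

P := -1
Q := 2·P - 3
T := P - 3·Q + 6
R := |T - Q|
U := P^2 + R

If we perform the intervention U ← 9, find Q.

Under do(U=9), the mechanism U := P^2 + R is discarded; U is fixed at 9.
No directed path runs from U to Q, so Q keeps its natural value.
Q = 2·P - 3  [with P=-1]  = -5

-5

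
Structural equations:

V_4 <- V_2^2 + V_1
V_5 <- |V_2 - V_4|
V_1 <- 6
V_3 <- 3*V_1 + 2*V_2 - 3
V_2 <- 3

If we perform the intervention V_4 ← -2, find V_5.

Intervening sets V_4 = -2 and removes its equation (V_4 <- V_2^2 + V_1).
V_5 = |V_2 - V_4|  [with V_2=3, V_4=-2]  = 5

5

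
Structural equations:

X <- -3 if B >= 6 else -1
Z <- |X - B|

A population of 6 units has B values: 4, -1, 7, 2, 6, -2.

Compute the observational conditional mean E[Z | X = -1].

Conditioning on X=-1 selects the 4 unit(s) with B ∈ {4, -1, 2, -2}. Their Z values: 5, 0, 3, 1. Mean = 2.25.

2.25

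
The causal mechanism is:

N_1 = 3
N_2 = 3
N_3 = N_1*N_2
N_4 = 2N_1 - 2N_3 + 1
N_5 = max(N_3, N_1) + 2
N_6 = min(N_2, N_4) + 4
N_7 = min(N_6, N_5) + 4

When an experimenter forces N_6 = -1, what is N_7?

Intervening sets N_6 = -1 and removes its equation (N_6 = min(N_2, N_4) + 4).
N_3 = N_1*N_2  [with N_1=3, N_2=3]  = 9
N_5 = max(N_3, N_1) + 2  [with N_3=9, N_1=3]  = 11
N_7 = min(N_6, N_5) + 4  [with N_6=-1, N_5=11]  = 3

3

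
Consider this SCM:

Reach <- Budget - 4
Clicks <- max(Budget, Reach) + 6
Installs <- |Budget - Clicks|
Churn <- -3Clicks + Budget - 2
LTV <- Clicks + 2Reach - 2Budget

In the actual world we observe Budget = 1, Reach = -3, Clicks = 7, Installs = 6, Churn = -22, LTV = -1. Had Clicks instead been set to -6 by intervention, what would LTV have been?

The intervention breaks the incoming arrows to Clicks: Clicks <- max(Budget, Reach) + 6 no longer applies, and Clicks = -6.
Reach = Budget - 4  [with Budget=1]  = -3
LTV = Clicks + 2Reach - 2Budget  [with Clicks=-6, Reach=-3, Budget=1]  = -14

-14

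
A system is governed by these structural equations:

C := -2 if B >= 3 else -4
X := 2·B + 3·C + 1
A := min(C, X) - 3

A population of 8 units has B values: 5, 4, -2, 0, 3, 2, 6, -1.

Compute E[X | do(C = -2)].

Every unit gets C=-2 under the intervention. X values become 5, 3, -9, -5, 1, -1, 7, -7; E[X|do(C=-2)] = -0.75.

-0.75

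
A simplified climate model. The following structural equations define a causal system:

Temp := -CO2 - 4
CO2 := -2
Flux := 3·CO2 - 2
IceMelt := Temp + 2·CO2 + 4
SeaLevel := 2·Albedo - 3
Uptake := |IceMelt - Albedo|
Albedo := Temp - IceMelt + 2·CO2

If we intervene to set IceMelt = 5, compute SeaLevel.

-25

do(IceMelt=5) replaces the equation IceMelt := Temp + 2·CO2 + 4 with the constant IceMelt = 5.
Temp = -CO2 - 4  [with CO2=-2]  = -2
Albedo = Temp - IceMelt + 2·CO2  [with Temp=-2, IceMelt=5, CO2=-2]  = -11
SeaLevel = 2·Albedo - 3  [with Albedo=-11]  = -25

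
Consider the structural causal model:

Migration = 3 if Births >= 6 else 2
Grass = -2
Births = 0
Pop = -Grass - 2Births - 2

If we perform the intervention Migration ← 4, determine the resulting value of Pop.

The intervention breaks the incoming arrows to Migration: Migration = 3 if Births >= 6 else 2 no longer applies, and Migration = 4.
Pop is not downstream of the intervention, so its value is determined by the original equations.
Pop = -Grass - 2Births - 2  [with Grass=-2, Births=0]  = 0

0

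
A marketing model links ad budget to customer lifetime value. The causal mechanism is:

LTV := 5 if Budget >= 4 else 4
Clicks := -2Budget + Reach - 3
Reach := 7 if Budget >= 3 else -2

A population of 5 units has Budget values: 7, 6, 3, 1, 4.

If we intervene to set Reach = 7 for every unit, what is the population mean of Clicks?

-4.4

Under do(Reach=7), Reach's equation is replaced by Reach=7 for every unit. Per-unit Clicks: -10, -8, -2, 2, -4. Mean = -4.4.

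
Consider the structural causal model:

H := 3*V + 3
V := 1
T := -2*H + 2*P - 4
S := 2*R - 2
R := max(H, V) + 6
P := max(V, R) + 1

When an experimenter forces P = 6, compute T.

-4

Intervening sets P = 6 and removes its equation (P := max(V, R) + 1).
H = 3*V + 3  [with V=1]  = 6
T = -2*H + 2*P - 4  [with H=6, P=6]  = -4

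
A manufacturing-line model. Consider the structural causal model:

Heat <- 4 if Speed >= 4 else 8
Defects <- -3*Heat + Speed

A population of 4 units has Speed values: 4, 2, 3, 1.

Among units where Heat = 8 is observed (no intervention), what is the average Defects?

Observing Heat=8 restricts to units where Heat's equation naturally yields 8: Speed ∈ {2, 3, 1}. In that subpopulation Defects = -22, -21, -23, mean -22.

-22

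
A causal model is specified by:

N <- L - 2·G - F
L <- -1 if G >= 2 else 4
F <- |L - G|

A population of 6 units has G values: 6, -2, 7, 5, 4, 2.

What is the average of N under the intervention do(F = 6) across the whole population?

-13.5

do(F=6) breaks F's dependence on G. With F=6 fixed, N across the units is -19, 2, -21, -17, -15, -11, mean -13.5.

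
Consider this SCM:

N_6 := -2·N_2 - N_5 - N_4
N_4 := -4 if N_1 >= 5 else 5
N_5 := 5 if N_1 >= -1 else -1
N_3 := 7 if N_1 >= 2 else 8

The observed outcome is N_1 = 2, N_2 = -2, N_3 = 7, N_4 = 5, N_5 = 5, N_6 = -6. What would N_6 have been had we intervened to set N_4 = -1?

Under do(N_4=-1), the mechanism N_4 := -4 if N_1 >= 5 else 5 is discarded; N_4 is fixed at -1.
N_5 = 5 if N_1 >= -1 else -1  [with N_1=2]  = 5
N_6 = -2·N_2 - N_5 - N_4  [with N_2=-2, N_5=5, N_4=-1]  = 0

0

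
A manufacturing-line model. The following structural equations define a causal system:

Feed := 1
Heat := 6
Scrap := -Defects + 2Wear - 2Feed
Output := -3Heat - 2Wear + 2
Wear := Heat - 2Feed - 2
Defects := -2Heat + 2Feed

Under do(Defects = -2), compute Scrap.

4

Intervening sets Defects = -2 and removes its equation (Defects := -2Heat + 2Feed).
Wear = Heat - 2Feed - 2  [with Heat=6, Feed=1]  = 2
Scrap = -Defects + 2Wear - 2Feed  [with Defects=-2, Wear=2, Feed=1]  = 4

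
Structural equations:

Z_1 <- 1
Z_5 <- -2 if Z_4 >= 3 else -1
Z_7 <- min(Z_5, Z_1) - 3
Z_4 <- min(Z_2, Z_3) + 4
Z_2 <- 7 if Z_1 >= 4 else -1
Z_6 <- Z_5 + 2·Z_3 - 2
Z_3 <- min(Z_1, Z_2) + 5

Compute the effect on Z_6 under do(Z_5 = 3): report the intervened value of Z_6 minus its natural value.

5

The intervention breaks the incoming arrows to Z_5: Z_5 <- -2 if Z_4 >= 3 else -1 no longer applies, and Z_5 = 3.
Z_2 = 7 if Z_1 >= 4 else -1  [with Z_1=1]  = -1
Z_3 = min(Z_1, Z_2) + 5  [with Z_1=1, Z_2=-1]  = 4
Z_6 = Z_5 + 2·Z_3 - 2  [with Z_5=3, Z_3=4]  = 9
Without intervention: Z_2 = 7 if Z_1 >= 4 else -1  [with Z_1=1]  = -1; Z_3 = min(Z_1, Z_2) + 5  [with Z_1=1, Z_2=-1]  = 4; Z_4 = min(Z_2, Z_3) + 4  [with Z_2=-1, Z_3=4]  = 3; Z_5 = -2 if Z_4 >= 3 else -1  [with Z_4=3]  = -2; Z_6 = Z_5 + 2·Z_3 - 2  [with Z_5=-2, Z_3=4]  = 4.
Change = 9 − 4 = 5.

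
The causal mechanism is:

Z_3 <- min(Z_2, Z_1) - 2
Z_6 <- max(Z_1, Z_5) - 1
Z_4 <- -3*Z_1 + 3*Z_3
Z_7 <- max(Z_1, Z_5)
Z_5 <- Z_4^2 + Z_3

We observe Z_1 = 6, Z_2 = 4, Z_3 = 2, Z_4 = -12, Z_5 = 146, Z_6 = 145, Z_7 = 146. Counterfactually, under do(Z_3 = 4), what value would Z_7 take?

40

The intervention breaks the incoming arrows to Z_3: Z_3 <- min(Z_2, Z_1) - 2 no longer applies, and Z_3 = 4.
Z_4 = -3*Z_1 + 3*Z_3  [with Z_1=6, Z_3=4]  = -6
Z_5 = Z_4^2 + Z_3  [with Z_4=-6, Z_3=4]  = 40
Z_7 = max(Z_1, Z_5)  [with Z_1=6, Z_5=40]  = 40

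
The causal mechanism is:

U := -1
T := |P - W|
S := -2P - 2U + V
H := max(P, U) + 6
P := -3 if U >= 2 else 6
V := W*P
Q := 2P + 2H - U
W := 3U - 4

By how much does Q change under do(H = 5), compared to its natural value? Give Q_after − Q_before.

Intervening sets H = 5 and removes its equation (H := max(P, U) + 6).
P = -3 if U >= 2 else 6  [with U=-1]  = 6
Q = 2P + 2H - U  [with P=6, H=5, U=-1]  = 23
Without intervention: P = -3 if U >= 2 else 6  [with U=-1]  = 6; H = max(P, U) + 6  [with P=6, U=-1]  = 12; Q = 2P + 2H - U  [with P=6, H=12, U=-1]  = 37.
Change = 23 − 37 = -14.

-14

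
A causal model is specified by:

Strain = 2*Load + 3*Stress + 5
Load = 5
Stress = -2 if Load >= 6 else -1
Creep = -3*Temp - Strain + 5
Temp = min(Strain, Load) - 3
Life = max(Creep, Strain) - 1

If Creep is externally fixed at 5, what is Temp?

The intervention breaks the incoming arrows to Creep: Creep = -3*Temp - Strain + 5 no longer applies, and Creep = 5.
Since Temp is not a descendant of the intervened variable, it is unaffected.
Stress = -2 if Load >= 6 else -1  [with Load=5]  = -1
Strain = 2*Load + 3*Stress + 5  [with Load=5, Stress=-1]  = 12
Temp = min(Strain, Load) - 3  [with Strain=12, Load=5]  = 2

2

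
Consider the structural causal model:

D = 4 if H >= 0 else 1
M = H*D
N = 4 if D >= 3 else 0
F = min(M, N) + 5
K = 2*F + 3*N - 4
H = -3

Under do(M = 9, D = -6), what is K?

Setting M = 9, D = -6 by intervention discards those variables' equations.
N = 4 if D >= 3 else 0  [with D=-6]  = 0
F = min(M, N) + 5  [with M=9, N=0]  = 5
K = 2*F + 3*N - 4  [with F=5, N=0]  = 6

6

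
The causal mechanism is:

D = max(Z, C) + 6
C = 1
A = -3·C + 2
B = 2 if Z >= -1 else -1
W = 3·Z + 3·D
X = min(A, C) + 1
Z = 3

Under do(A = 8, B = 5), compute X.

Under do(A = 8, B = 5), each intervened variable's structural equation is replaced by its fixed value.
X = min(A, C) + 1  [with A=8, C=1]  = 2

2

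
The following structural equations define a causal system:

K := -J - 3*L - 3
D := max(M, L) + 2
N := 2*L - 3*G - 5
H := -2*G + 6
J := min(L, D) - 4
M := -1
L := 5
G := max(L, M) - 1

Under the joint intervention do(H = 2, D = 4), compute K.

Under do(H = 2, D = 4), each intervened variable's structural equation is replaced by its fixed value.
J = min(L, D) - 4  [with L=5, D=4]  = 0
K = -J - 3*L - 3  [with J=0, L=5]  = -18

-18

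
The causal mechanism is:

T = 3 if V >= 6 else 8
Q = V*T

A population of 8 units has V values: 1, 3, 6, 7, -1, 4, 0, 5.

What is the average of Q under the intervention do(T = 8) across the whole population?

The intervention sets T=8 in all 8 units regardless of V. Recomputing Q per unit gives 8, 24, 48, 56, -8, 32, 0, 40; average 25.

25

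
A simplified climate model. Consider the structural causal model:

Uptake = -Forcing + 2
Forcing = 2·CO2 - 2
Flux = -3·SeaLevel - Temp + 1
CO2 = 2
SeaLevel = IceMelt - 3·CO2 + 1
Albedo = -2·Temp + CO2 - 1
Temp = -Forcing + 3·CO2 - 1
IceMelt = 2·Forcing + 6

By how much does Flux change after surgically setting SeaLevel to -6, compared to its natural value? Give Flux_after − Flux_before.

33

Intervening sets SeaLevel = -6 and removes its equation (SeaLevel = IceMelt - 3·CO2 + 1).
Forcing = 2·CO2 - 2  [with CO2=2]  = 2
Temp = -Forcing + 3·CO2 - 1  [with Forcing=2, CO2=2]  = 3
Flux = -3·SeaLevel - Temp + 1  [with SeaLevel=-6, Temp=3]  = 16
Without intervention: Forcing = 2·CO2 - 2  [with CO2=2]  = 2; Temp = -Forcing + 3·CO2 - 1  [with Forcing=2, CO2=2]  = 3; IceMelt = 2·Forcing + 6  [with Forcing=2]  = 10; SeaLevel = IceMelt - 3·CO2 + 1  [with IceMelt=10, CO2=2]  = 5; Flux = -3·SeaLevel - Temp + 1  [with SeaLevel=5, Temp=3]  = -17.
Change = 16 − (-17) = 33.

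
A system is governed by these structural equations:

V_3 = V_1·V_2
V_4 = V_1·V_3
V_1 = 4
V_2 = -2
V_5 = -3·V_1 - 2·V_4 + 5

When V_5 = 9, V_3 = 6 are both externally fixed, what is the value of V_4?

Under do(V_5 = 9, V_3 = 6), each intervened variable's structural equation is replaced by its fixed value.
V_4 = V_1·V_3  [with V_1=4, V_3=6]  = 24

24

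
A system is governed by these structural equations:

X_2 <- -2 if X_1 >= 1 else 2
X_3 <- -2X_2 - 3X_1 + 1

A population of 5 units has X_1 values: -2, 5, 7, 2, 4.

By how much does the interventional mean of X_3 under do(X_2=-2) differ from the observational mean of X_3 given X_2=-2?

3.9

Every unit gets X_2=-2 under the intervention. X_3 values become 11, -10, -16, -1, -7; E[X_3|do(X_2=-2)] = -4.6.
Conditioning on X_2=-2 selects the 4 unit(s) with X_1 ∈ {5, 7, 2, 4}. Their X_3 values: -10, -16, -1, -7. Mean = -8.5.
Difference = -4.6 − (-8.5) = 3.9.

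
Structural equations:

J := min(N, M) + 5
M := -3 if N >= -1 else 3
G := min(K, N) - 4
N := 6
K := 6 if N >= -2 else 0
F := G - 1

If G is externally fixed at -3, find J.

The intervention breaks the incoming arrows to G: G := min(K, N) - 4 no longer applies, and G = -3.
No directed path runs from G to J, so J keeps its natural value.
M = -3 if N >= -1 else 3  [with N=6]  = -3
J = min(N, M) + 5  [with N=6, M=-3]  = 2

2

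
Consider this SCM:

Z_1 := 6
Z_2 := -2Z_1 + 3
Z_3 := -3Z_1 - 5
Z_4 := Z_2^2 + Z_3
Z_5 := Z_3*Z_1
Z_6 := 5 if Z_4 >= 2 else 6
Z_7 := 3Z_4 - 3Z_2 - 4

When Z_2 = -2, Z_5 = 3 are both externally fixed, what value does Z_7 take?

The joint intervention fixes Z_2 = -2, Z_5 = 3, removing each variable's own equation.
Z_3 = -3Z_1 - 5  [with Z_1=6]  = -23
Z_4 = Z_2^2 + Z_3  [with Z_2=-2, Z_3=-23]  = -19
Z_7 = 3Z_4 - 3Z_2 - 4  [with Z_4=-19, Z_2=-2]  = -55

-55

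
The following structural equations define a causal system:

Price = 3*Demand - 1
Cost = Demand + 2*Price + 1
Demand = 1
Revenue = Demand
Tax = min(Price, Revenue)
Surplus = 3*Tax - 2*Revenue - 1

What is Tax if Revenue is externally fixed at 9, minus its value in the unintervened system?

Intervening sets Revenue = 9 and removes its equation (Revenue = Demand).
Price = 3*Demand - 1  [with Demand=1]  = 2
Tax = min(Price, Revenue)  [with Price=2, Revenue=9]  = 2
Without intervention: Price = 3*Demand - 1  [with Demand=1]  = 2; Revenue = Demand  [with Demand=1]  = 1; Tax = min(Price, Revenue)  [with Price=2, Revenue=1]  = 1.
Change = 2 − 1 = 1.

1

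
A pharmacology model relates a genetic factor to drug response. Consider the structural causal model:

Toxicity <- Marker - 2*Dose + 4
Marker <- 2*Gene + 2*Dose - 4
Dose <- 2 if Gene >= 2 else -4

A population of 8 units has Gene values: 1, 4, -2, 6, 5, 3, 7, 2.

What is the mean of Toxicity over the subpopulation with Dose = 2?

9

Conditioning on Dose=2 selects the 6 unit(s) with Gene ∈ {4, 6, 5, 3, 7, 2}. Their Toxicity values: 8, 12, 10, 6, 14, 4. Mean = 9.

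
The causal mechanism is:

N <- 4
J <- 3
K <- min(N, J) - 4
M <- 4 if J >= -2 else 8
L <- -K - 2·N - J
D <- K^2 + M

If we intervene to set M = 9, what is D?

Under do(M=9), the mechanism M <- 4 if J >= -2 else 8 is discarded; M is fixed at 9.
K = min(N, J) - 4  [with N=4, J=3]  = -1
D = K^2 + M  [with K=-1, M=9]  = 10

10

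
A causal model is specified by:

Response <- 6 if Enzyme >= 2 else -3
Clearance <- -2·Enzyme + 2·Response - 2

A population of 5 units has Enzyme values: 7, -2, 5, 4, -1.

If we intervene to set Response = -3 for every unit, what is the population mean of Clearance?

-13.2

The intervention sets Response=-3 in all 5 units regardless of Enzyme. Recomputing Clearance per unit gives -22, -4, -18, -16, -6; average -13.2.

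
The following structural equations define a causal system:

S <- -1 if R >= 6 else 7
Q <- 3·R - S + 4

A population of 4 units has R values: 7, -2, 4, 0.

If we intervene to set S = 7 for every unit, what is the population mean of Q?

3.75

The intervention sets S=7 in all 4 units regardless of R. Recomputing Q per unit gives 18, -9, 9, -3; average 3.75.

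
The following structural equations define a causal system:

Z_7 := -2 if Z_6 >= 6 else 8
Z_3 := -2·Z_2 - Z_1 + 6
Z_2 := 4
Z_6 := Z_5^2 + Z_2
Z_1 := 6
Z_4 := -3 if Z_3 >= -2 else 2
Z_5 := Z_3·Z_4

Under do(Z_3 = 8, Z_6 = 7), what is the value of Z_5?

The joint intervention fixes Z_3 = 8, Z_6 = 7, removing each variable's own equation.
Z_4 = -3 if Z_3 >= -2 else 2  [with Z_3=8]  = -3
Z_5 = Z_3·Z_4  [with Z_3=8, Z_4=-3]  = -24

-24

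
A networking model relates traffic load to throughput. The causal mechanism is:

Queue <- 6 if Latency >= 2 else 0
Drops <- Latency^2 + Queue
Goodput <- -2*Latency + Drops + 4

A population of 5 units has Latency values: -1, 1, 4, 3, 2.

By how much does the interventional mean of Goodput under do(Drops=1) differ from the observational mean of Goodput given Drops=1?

-3.6

Every unit gets Drops=1 under the intervention. Goodput values become 7, 3, -3, -1, 1; E[Goodput|do(Drops=1)] = 1.4.
Observing Drops=1 restricts to units where Drops's equation naturally yields 1: Latency ∈ {-1, 1}. In that subpopulation Goodput = 7, 3, mean 5.
Difference = 1.4 − 5 = -3.6.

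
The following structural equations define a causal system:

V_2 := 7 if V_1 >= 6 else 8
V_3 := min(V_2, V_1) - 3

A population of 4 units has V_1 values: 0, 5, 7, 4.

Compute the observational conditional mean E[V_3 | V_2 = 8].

E[V_3|V_2=8] averages over only the 3 units with V_2=8 (V_1 = 0, 5, 4): V_3 = -3, 2, 1, mean 0.

0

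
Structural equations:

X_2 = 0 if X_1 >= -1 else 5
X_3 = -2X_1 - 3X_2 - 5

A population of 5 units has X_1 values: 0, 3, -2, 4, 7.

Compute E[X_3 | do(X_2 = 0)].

Under do(X_2=0), X_2's equation is replaced by X_2=0 for every unit. Per-unit X_3: -5, -11, -1, -13, -19. Mean = -9.8.

-9.8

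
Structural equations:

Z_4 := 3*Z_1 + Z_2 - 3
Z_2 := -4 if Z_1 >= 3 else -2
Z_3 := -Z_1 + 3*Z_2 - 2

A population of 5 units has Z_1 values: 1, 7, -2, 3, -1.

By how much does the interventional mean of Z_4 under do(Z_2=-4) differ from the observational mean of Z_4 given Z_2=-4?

The intervention sets Z_2=-4 in all 5 units regardless of Z_1. Recomputing Z_4 per unit gives -4, 14, -13, 2, -10; average -2.2.
Conditioning on Z_2=-4 selects the 2 unit(s) with Z_1 ∈ {7, 3}. Their Z_4 values: 14, 2. Mean = 8.
Difference = -2.2 − 8 = -10.2.

-10.2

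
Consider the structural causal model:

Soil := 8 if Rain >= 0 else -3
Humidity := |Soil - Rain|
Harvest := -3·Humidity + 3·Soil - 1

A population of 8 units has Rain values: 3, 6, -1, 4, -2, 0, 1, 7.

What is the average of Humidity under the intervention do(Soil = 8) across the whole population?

do(Soil=8) breaks Soil's dependence on Rain. With Soil=8 fixed, Humidity across the units is 5, 2, 9, 4, 10, 8, 7, 1, mean 5.75.

5.75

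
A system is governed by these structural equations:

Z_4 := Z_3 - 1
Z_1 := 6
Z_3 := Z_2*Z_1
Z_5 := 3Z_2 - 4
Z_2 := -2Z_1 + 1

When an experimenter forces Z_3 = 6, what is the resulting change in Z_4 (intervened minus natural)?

The intervention breaks the incoming arrows to Z_3: Z_3 := Z_2*Z_1 no longer applies, and Z_3 = 6.
Z_4 = Z_3 - 1  [with Z_3=6]  = 5
Without intervention: Z_2 = -2Z_1 + 1  [with Z_1=6]  = -11; Z_3 = Z_2*Z_1  [with Z_2=-11, Z_1=6]  = -66; Z_4 = Z_3 - 1  [with Z_3=-66]  = -67.
Change = 5 − (-67) = 72.

72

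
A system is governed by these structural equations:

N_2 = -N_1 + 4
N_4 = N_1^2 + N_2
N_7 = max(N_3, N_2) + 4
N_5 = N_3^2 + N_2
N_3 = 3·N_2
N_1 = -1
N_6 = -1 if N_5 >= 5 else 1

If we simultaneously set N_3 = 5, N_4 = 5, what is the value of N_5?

30

Setting N_3 = 5, N_4 = 5 by intervention discards those variables' equations.
N_2 = -N_1 + 4  [with N_1=-1]  = 5
N_5 = N_3^2 + N_2  [with N_3=5, N_2=5]  = 30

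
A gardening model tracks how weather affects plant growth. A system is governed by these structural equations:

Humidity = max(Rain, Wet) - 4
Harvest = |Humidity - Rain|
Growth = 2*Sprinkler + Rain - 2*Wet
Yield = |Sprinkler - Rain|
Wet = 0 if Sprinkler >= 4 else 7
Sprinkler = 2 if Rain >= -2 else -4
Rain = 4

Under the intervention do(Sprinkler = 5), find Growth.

14

Under do(Sprinkler=5), the mechanism Sprinkler = 2 if Rain >= -2 else -4 is discarded; Sprinkler is fixed at 5.
Wet = 0 if Sprinkler >= 4 else 7  [with Sprinkler=5]  = 0
Growth = 2*Sprinkler + Rain - 2*Wet  [with Sprinkler=5, Rain=4, Wet=0]  = 14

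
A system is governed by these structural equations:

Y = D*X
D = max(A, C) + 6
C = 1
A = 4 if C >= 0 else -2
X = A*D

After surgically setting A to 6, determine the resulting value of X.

72

Under do(A=6), the mechanism A = 4 if C >= 0 else -2 is discarded; A is fixed at 6.
D = max(A, C) + 6  [with A=6, C=1]  = 12
X = A*D  [with A=6, D=12]  = 72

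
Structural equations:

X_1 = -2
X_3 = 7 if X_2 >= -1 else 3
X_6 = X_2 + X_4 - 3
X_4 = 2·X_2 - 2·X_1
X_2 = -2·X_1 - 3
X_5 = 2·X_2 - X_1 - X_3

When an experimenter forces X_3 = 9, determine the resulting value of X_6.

The intervention breaks the incoming arrows to X_3: X_3 = 7 if X_2 >= -1 else 3 no longer applies, and X_3 = 9.
No directed path runs from X_3 to X_6, so X_6 keeps its natural value.
X_2 = -2·X_1 - 3  [with X_1=-2]  = 1
X_4 = 2·X_2 - 2·X_1  [with X_2=1, X_1=-2]  = 6
X_6 = X_2 + X_4 - 3  [with X_2=1, X_4=6]  = 4

4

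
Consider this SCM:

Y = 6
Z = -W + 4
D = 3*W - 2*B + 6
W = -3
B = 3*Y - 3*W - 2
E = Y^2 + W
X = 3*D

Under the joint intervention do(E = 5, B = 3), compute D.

Setting E = 5, B = 3 by intervention discards those variables' equations.
D = 3*W - 2*B + 6  [with W=-3, B=3]  = -9

-9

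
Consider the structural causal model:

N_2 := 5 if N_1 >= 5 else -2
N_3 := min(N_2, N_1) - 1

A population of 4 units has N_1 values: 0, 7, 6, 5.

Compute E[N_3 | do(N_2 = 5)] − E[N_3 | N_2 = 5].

-1.25

The intervention sets N_2=5 in all 4 units regardless of N_1. Recomputing N_3 per unit gives -1, 4, 4, 4; average 2.75.
Observing N_2=5 restricts to units where N_2's equation naturally yields 5: N_1 ∈ {7, 6, 5}. In that subpopulation N_3 = 4, 4, 4, mean 4.
Difference = 2.75 − 4 = -1.25.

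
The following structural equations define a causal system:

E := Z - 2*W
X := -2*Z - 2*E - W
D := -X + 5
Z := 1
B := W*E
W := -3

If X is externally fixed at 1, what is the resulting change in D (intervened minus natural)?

The intervention breaks the incoming arrows to X: X := -2*Z - 2*E - W no longer applies, and X = 1.
D = -X + 5  [with X=1]  = 4
Without intervention: E = Z - 2*W  [with Z=1, W=-3]  = 7; X = -2*Z - 2*E - W  [with Z=1, E=7, W=-3]  = -13; D = -X + 5  [with X=-13]  = 18.
Change = 4 − 18 = -14.

-14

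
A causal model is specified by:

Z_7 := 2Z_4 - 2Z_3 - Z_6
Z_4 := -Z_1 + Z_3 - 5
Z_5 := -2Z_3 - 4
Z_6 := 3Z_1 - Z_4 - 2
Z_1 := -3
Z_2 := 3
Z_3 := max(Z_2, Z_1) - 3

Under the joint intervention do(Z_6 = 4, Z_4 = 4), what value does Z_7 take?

4

Under do(Z_6 = 4, Z_4 = 4), each intervened variable's structural equation is replaced by its fixed value.
Z_3 = max(Z_2, Z_1) - 3  [with Z_2=3, Z_1=-3]  = 0
Z_7 = 2Z_4 - 2Z_3 - Z_6  [with Z_4=4, Z_3=0, Z_6=4]  = 4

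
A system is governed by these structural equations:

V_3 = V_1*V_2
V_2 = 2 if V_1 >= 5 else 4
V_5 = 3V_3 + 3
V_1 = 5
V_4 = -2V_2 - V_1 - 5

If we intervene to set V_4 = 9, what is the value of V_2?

The intervention breaks the incoming arrows to V_4: V_4 = -2V_2 - V_1 - 5 no longer applies, and V_4 = 9.
Since V_2 is not a descendant of the intervened variable, it is unaffected.
V_2 = 2 if V_1 >= 5 else 4  [with V_1=5]  = 2

2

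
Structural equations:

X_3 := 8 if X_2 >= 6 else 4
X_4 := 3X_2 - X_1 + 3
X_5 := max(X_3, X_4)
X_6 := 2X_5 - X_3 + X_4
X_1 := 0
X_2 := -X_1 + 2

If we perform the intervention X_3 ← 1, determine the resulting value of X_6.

26

The intervention breaks the incoming arrows to X_3: X_3 := 8 if X_2 >= 6 else 4 no longer applies, and X_3 = 1.
X_2 = -X_1 + 2  [with X_1=0]  = 2
X_4 = 3X_2 - X_1 + 3  [with X_2=2, X_1=0]  = 9
X_5 = max(X_3, X_4)  [with X_3=1, X_4=9]  = 9
X_6 = 2X_5 - X_3 + X_4  [with X_5=9, X_3=1, X_4=9]  = 26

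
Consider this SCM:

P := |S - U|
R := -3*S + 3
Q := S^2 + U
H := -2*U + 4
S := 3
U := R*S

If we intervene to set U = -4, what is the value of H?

12

The intervention breaks the incoming arrows to U: U := R*S no longer applies, and U = -4.
H = -2*U + 4  [with U=-4]  = 12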